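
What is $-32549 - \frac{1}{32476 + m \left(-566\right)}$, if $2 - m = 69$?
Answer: $- \frac{2291384503}{70398} \approx -32549.0$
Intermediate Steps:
$m = -67$ ($m = 2 - 69 = -67$)
$-32549 - \frac{1}{32476 + m \left(-566\right)} = -32549 - \frac{1}{32476 - -37922} = -32549 - \frac{1}{32476 + 37922} = -32549 - \frac{1}{70398} = - \frac{2291384503}{70398}$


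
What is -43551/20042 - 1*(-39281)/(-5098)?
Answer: -252323200/25543529 ≈ -9.8782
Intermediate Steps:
-43551/20042 - 1*(-39281)/(-5098) = -43551*1/20042 + 39281*(-1/5098) = -43551/20042 - 39281/5098 = -252323200/25543529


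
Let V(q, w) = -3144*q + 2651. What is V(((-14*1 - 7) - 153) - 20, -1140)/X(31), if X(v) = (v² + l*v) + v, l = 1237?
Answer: 612587/39339 ≈ 15.572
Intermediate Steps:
X(v) = v² + 1238*v (X(v) = (v² + 1237*v) + v = v² + 1238*v)
V(q, w) = 2651 - 3144*q
V(((-14*1 - 7) - 153) - 20, -1140)/X(31) = (2651 - 3144*(((-14*1 - 7) - 153) - 20))/((31*(1238 + 31))) = (2651 - 3144*(((-14 - 7) - 153) - 20))/((31*1269)) = (2651 - 3144*((-21 - 153) - 20))/39339 = (2651 - 3144*(-174 - 20))*(1/39339) = (2651 - 3144*(-194))*(1/39339) = (2651 + 609936)*(1/39339) = 612587*(1/39339) = 612587/39339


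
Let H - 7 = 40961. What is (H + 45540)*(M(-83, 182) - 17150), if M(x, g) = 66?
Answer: -1477902672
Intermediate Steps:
H = 40968 (H = 7 + 40961 = 40968)
(H + 45540)*(M(-83, 182) - 17150) = (40968 + 45540)*(66 - 17150) = 86508*(-17084) = -1477902672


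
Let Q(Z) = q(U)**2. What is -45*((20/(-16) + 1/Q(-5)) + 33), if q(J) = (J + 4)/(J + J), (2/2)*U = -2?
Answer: -6435/4 ≈ -1608.8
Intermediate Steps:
U = -2
q(J) = (4 + J)/(2*J) (q(J) = (4 + J)/((2*J)) = (4 + J)*(1/(2*J)) = (4 + J)/(2*J))
Q(Z) = 1/4 (Q(Z) = ((1/2)*(4 - 2)/(-2))**2 = ((1/2)*(-1/2)*2)**2 = (-1/2)**2 = 1/4)
-45*((20/(-16) + 1/Q(-5)) + 33) = -45*((20/(-16) + 1/(1/4)) + 33) = -45*((20*(-1/16) + 1*4) + 33) = -45*((-5/4 + 4) + 33) = -45*(11/4 + 33) = -45*143/4 = -6435/4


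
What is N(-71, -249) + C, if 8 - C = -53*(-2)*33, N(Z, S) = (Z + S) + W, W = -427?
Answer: -4237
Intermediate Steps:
N(Z, S) = -427 + S + Z (N(Z, S) = (Z + S) - 427 = (S + Z) - 427 = -427 + S + Z)
C = -3490 (C = 8 - (-53*(-2))*33 = 8 - 106*33 = 8 - 1*3498 = 8 - 3498 = -3490)
N(-71, -249) + C = (-427 - 249 - 71) - 3490 = -747 - 3490 = -4237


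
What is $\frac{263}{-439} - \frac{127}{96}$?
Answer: $- \frac{81001}{42144} \approx -1.922$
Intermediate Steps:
$\frac{263}{-439} - \frac{127}{96} = 263 \left(- \frac{1}{439}\right) - \frac{127}{96} = - \frac{263}{439} - \frac{127}{96} = - \frac{81001}{42144}$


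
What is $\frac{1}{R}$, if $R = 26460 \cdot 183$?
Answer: $\frac{1}{4842180} \approx 2.0652 \cdot 10^{-7}$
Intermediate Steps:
$R = 4842180$
$\frac{1}{R} = \frac{1}{4842180}$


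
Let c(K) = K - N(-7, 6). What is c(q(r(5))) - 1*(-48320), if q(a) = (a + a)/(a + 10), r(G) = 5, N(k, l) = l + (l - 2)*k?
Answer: 145028/3 ≈ 48343.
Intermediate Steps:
N(k, l) = l + k*(-2 + l) (N(k, l) = l + (-2 + l)*k = l + k*(-2 + l))
q(a) = 2*a/(10 + a) (q(a) = (2*a)/(10 + a) = 2*a/(10 + a))
c(K) = 22 + K (c(K) = K - (6 - 2*(-7) - 7*6) = K - (6 + 14 - 42) = K - 1*(-22) = K + 22 = 22 + K)
c(q(r(5))) - 1*(-48320) = (22 + 2*5/(10 + 5)) - 1*(-48320) = (22 + 2*5/15) + 48320 = (22 + 2*5*(1/15)) + 48320 = (22 + 2/3) + 48320 = 68/3 + 48320 = 145028/3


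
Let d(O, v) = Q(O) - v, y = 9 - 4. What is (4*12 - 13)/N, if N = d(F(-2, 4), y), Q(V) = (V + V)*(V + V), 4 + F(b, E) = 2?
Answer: 35/11 ≈ 3.1818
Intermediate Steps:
F(b, E) = -2 (F(b, E) = -4 + 2 = -2)
Q(V) = 4*V**2 (Q(V) = (2*V)*(2*V) = 4*V**2)
y = 5
d(O, v) = -v + 4*O**2 (d(O, v) = 4*O**2 - v = -v + 4*O**2)
N = 11 (N = -1*5 + 4*(-2)**2 = -5 + 4*4 = -5 + 16 = 11)
(4*12 - 13)/N = (4*12 - 13)/11 = (48 - 13)*(1/11) = 35*(1/11) = 35/11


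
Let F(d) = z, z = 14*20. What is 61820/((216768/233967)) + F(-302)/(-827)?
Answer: 996794577945/14938928 ≈ 66725.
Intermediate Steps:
z = 280
F(d) = 280
61820/((216768/233967)) + F(-302)/(-827) = 61820/((216768/233967)) + 280/(-827) = 61820/((216768*(1/233967))) + 280*(-1/827) = 61820/(72256/77989) - 280/827 = 61820*(77989/72256) - 280/827 = 1205319995/18064 - 280/827 = 996794577945/14938928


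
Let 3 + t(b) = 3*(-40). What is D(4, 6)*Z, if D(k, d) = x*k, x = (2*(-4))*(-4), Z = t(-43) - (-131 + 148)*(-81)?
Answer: 160512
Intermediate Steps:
t(b) = -123 (t(b) = -3 + 3*(-40) = -3 - 120 = -123)
Z = 1254 (Z = -123 - (-131 + 148)*(-81) = -123 - 17*(-81) = -123 - 1*(-1377) = -123 + 1377 = 1254)
x = 32 (x = -8*(-4) = 32)
D(k, d) = 32*k
D(4, 6)*Z = (32*4)*1254 = 128*1254 = 160512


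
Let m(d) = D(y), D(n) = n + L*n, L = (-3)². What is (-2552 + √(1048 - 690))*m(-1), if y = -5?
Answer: 127600 - 50*√358 ≈ 1.2665e+5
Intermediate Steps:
L = 9
D(n) = 10*n (D(n) = n + 9*n = 10*n)
m(d) = -50 (m(d) = 10*(-5) = -50)
(-2552 + √(1048 - 690))*m(-1) = (-2552 + √(1048 - 690))*(-50) = (-2552 + √358)*(-50) = 127600 - 50*√358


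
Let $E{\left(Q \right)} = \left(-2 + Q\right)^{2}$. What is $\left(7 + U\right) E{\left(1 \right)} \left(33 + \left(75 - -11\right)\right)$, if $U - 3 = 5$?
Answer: $1785$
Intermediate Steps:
$U = 8$ ($U = 3 + 5 = 8$)
$\left(7 + U\right) E{\left(1 \right)} \left(33 + \left(75 - -11\right)\right) = \left(7 + 8\right) \left(-2 + 1\right)^{2} \left(33 + \left(75 - -11\right)\right) = 15 \left(-1\right)^{2} \left(33 + \left(75 + 11\right)\right) = 15 \cdot 1 \left(33 + 86\right) = 15 \cdot 119 = 1785$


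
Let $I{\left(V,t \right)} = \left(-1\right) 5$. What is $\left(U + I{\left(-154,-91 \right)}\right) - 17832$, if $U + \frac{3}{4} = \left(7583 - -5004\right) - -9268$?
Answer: $\frac{16069}{4} \approx 4017.3$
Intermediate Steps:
$I{\left(V,t \right)} = -5$
$U = \frac{87417}{4}$ ($U = - \frac{3}{4} + \left(\left(7583 - -5004\right) - -9268\right) = - \frac{3}{4} + \left(\left(7583 + 5004\right) + 9268\right) = - \frac{3}{4} + \left(12587 + 9268\right) = - \frac{3}{4} + 21855 = \frac{87417}{4} \approx 21854.0$)
$\left(U + I{\left(-154,-91 \right)}\right) - 17832 = \left(\frac{87417}{4} - 5\right) - 17832 = \frac{87397}{4} - 17832 = \frac{16069}{4}$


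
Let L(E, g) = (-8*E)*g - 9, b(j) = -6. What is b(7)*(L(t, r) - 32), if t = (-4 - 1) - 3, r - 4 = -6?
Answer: 1014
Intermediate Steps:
r = -2 (r = 4 - 6 = -2)
t = -8 (t = -5 - 3 = -8)
L(E, g) = -9 - 8*E*g (L(E, g) = -8*E*g - 9 = -9 - 8*E*g)
b(7)*(L(t, r) - 32) = -6*((-9 - 8*(-8)*(-2)) - 32) = -6*((-9 - 128) - 32) = -6*(-137 - 32) = -6*(-169) = 1014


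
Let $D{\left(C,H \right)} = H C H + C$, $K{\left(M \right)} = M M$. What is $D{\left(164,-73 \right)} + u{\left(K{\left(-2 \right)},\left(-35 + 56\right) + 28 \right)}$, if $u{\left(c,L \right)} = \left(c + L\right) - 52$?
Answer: $874121$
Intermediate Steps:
$K{\left(M \right)} = M^{2}$
$D{\left(C,H \right)} = C + C H^{2}$ ($D{\left(C,H \right)} = C H H + C = C H^{2} + C = C + C H^{2}$)
$u{\left(c,L \right)} = -52 + L + c$ ($u{\left(c,L \right)} = \left(L + c\right) - 52 = -52 + L + c$)
$D{\left(164,-73 \right)} + u{\left(K{\left(-2 \right)},\left(-35 + 56\right) + 28 \right)} = 164 \left(1 + \left(-73\right)^{2}\right) + \left(-52 + \left(\left(-35 + 56\right) + 28\right) + \left(-2\right)^{2}\right) = 164 \left(1 + 5329\right) + \left(-52 + \left(21 + 28\right) + 4\right) = 164 \cdot 5330 + \left(-52 + 49 + 4\right) = 874120 + 1 = 874121$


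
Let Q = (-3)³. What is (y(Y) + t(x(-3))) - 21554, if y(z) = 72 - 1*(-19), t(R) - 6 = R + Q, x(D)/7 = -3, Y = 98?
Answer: -21505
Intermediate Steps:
Q = -27
x(D) = -21 (x(D) = 7*(-3) = -21)
t(R) = -21 + R (t(R) = 6 + (R - 27) = 6 + (-27 + R) = -21 + R)
y(z) = 91 (y(z) = 72 + 19 = 91)
(y(Y) + t(x(-3))) - 21554 = (91 + (-21 - 21)) - 21554 = (91 - 42) - 21554 = 49 - 21554 = -21505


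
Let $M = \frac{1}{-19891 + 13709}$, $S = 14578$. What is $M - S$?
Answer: $- \frac{90121197}{6182} \approx -14578.0$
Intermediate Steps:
$M = - \frac{1}{6182}$ ($M = \frac{1}{-6182} = - \frac{1}{6182} \approx -0.00016176$)
$M - S = - \frac{1}{6182} - 14578 = - \frac{90121197}{6182}$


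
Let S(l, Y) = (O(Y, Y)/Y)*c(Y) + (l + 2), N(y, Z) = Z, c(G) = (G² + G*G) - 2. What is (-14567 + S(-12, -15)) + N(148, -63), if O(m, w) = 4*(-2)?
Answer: -216016/15 ≈ -14401.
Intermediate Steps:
O(m, w) = -8
c(G) = -2 + 2*G² (c(G) = (G² + G²) - 2 = 2*G² - 2 = -2 + 2*G²)
S(l, Y) = 2 + l - 8*(-2 + 2*Y²)/Y (S(l, Y) = (-8/Y)*(-2 + 2*Y²) + (l + 2) = -8*(-2 + 2*Y²)/Y + (2 + l) = 2 + l - 8*(-2 + 2*Y²)/Y)
(-14567 + S(-12, -15)) + N(148, -63) = (-14567 + (2 - 12 - 16*(-15) + 16/(-15))) - 63 = (-14567 + (2 - 12 + 240 + 16*(-1/15))) - 63 = (-14567 + (2 - 12 + 240 - 16/15)) - 63 = (-14567 + 3434/15) - 63 = -215071/15 - 63 = -216016/15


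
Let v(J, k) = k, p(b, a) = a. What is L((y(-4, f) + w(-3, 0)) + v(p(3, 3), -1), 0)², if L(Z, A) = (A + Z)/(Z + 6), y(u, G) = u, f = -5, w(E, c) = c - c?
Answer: 25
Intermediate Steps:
w(E, c) = 0
L(Z, A) = (A + Z)/(6 + Z)
L((y(-4, f) + w(-3, 0)) + v(p(3, 3), -1), 0)² = ((0 + ((-4 + 0) - 1))/(6 + ((-4 + 0) - 1)))² = ((0 + (-4 - 1))/(6 + (-4 - 1)))² = ((0 - 5)/(6 - 5))² = (-5/1)² = (1*(-5))² = (-5)² = 25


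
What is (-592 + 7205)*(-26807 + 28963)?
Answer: 14257628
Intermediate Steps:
(-592 + 7205)*(-26807 + 28963) = 6613*2156 = 14257628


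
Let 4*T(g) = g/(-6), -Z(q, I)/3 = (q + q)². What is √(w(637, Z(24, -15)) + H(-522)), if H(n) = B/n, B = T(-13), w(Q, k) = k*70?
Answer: I*√527354635371/1044 ≈ 695.59*I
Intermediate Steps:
Z(q, I) = -12*q² (Z(q, I) = -3*(q + q)² = -3*4*q² = -12*q²)
w(Q, k) = 70*k
T(g) = -g/24 (T(g) = (g/(-6))/4 = (g*(-⅙))/4 = (-g/6)/4 = -g/24)
B = 13/24 (B = -1/24*(-13) = 13/24 ≈ 0.54167)
H(n) = 13/(24*n)
√(w(637, Z(24, -15)) + H(-522)) = √(70*(-12*24²) + (13/24)/(-522)) = √(70*(-12*576) + (13/24)*(-1/522)) = √(70*(-6912) - 13/12528) = √(-483840 - 13/12528) = √(-6061547533/12528) = I*√527354635371/1044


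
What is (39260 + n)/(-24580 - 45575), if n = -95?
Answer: -2611/4677 ≈ -0.55826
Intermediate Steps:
(39260 + n)/(-24580 - 45575) = (39260 - 95)/(-24580 - 45575) = 39165/(-70155) = 39165*(-1/70155) = -2611/4677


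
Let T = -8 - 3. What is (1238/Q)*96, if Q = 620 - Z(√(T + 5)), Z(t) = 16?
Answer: 29712/151 ≈ 196.77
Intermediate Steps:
T = -11
Q = 604 (Q = 620 - 1*16 = 620 - 16 = 604)
(1238/Q)*96 = (1238/604)*96 = (1238*(1/604))*96 = (619/302)*96 = 29712/151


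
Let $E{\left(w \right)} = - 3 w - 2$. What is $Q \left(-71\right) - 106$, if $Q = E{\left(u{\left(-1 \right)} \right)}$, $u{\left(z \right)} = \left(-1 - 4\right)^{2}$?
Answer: $5361$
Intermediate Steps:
$u{\left(z \right)} = 25$ ($u{\left(z \right)} = \left(-5\right)^{2} = 25$)
$E{\left(w \right)} = -2 - 3 w$
$Q = -77$ ($Q = -2 - 75 = -77$)
$Q \left(-71\right) - 106 = \left(-77\right) \left(-71\right) - 106 = 5467 - 106 = 5361$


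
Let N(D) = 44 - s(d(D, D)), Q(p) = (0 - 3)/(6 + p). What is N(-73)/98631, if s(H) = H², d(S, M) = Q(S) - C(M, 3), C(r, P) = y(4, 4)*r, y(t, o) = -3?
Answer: -215011384/442754559 ≈ -0.48562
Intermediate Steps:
Q(p) = -3/(6 + p)
C(r, P) = -3*r
d(S, M) = -3/(6 + S) + 3*M (d(S, M) = -3/(6 + S) - (-3)*M = -3/(6 + S) + 3*M)
N(D) = 44 - 9*(-1 + D*(6 + D))²/(6 + D)² (N(D) = 44 - (3*(-1 + D*(6 + D))/(6 + D))² = 44 - 9*(-1 + D*(6 + D))²/(6 + D)²)
N(-73)/98631 = (44 - 9*(1 - 1*(-73)² - 6*(-73))²/(6 - 73)²)/98631 = (44 - 9*(1 - 1*5329 + 438)²/(-67)²)*(1/98631) = (44 - 9*1/4489*(1 - 5329 + 438)²)*(1/98631) = (44 - 9*1/4489*(-4890)²)*(1/98631) = (44 - 9*1/4489*23912100)*(1/98631) = (44 - 215208900/4489)*(1/98631) = -215011384/4489*1/98631 = -215011384/442754559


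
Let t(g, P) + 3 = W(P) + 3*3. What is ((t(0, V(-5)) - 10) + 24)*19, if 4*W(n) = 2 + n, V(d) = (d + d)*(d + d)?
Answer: 1729/2 ≈ 864.50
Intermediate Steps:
V(d) = 4*d² (V(d) = (2*d)*(2*d) = 4*d²)
W(n) = ½ + n/4 (W(n) = (2 + n)/4 = ½ + n/4)
t(g, P) = 13/2 + P/4 (t(g, P) = -3 + ((½ + P/4) + 3*3) = -3 + ((½ + P/4) + 9) = -3 + (19/2 + P/4) = 13/2 + P/4)
((t(0, V(-5)) - 10) + 24)*19 = (((13/2 + (4*(-5)²)/4) - 10) + 24)*19 = (((13/2 + (4*25)/4) - 10) + 24)*19 = (((13/2 + (¼)*100) - 10) + 24)*19 = (((13/2 + 25) - 10) + 24)*19 = ((63/2 - 10) + 24)*19 = (43/2 + 24)*19 = (91/2)*19 = 1729/2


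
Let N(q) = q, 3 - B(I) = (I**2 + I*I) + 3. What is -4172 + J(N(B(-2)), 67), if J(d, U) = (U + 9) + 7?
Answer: -4089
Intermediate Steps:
B(I) = -2*I**2 (B(I) = 3 - ((I**2 + I*I) + 3) = 3 - ((I**2 + I**2) + 3) = 3 - (2*I**2 + 3) = 3 - (3 + 2*I**2) = 3 + (-3 - 2*I**2) = -2*I**2)
J(d, U) = 16 + U (J(d, U) = (9 + U) + 7 = 16 + U)
-4172 + J(N(B(-2)), 67) = -4172 + (16 + 67) = -4172 + 83 = -4089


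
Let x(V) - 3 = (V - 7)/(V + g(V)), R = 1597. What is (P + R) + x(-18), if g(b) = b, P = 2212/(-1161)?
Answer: 7424777/4644 ≈ 1598.8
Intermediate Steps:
P = -2212/1161 (P = 2212*(-1/1161) = -2212/1161 ≈ -1.9053)
x(V) = 3 + (-7 + V)/(2*V) (x(V) = 3 + (V - 7)/(V + V) = 3 + (-7 + V)/((2*V)) = 3 + (-7 + V)*(1/(2*V)) = 3 + (-7 + V)/(2*V))
(P + R) + x(-18) = (-2212/1161 + 1597) + (7/2)*(-1 - 18)/(-18) = 1851905/1161 + (7/2)*(-1/18)*(-19) = 1851905/1161 + 133/36 = 7424777/4644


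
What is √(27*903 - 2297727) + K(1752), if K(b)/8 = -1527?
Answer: -12216 + 9*I*√28066 ≈ -12216.0 + 1507.8*I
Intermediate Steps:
K(b) = -12216 (K(b) = 8*(-1527) = -12216)
√(27*903 - 2297727) + K(1752) = √(27*903 - 2297727) - 12216 = √(24381 - 2297727) - 12216 = √(-2273346) - 12216 = 9*I*√28066 - 12216 = -12216 + 9*I*√28066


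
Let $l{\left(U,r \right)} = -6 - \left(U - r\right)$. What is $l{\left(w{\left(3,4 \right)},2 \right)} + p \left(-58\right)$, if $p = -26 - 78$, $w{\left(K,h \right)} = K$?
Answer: $6025$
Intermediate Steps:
$l{\left(U,r \right)} = -6 + r - U$
$p = -104$ ($p = -26 - 78 = -104$)
$l{\left(w{\left(3,4 \right)},2 \right)} + p \left(-58\right) = \left(-6 + 2 - 3\right) - -6032 = \left(-6 + 2 - 3\right) + 6032 = -7 + 6032 = 6025$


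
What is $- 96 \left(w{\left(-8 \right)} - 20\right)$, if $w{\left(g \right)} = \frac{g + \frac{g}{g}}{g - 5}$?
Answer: $\frac{24288}{13} \approx 1868.3$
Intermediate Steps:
$w{\left(g \right)} = \frac{1 + g}{-5 + g}$ ($w{\left(g \right)} = \frac{g + 1}{-5 + g} = \frac{1 + g}{-5 + g}$)
$- 96 \left(w{\left(-8 \right)} - 20\right) = - 96 \left(\frac{1 - 8}{-5 - 8} - 20\right) = - 96 \left(\frac{1}{-13} \left(-7\right) - 20\right) = - 96 \left(\left(- \frac{1}{13}\right) \left(-7\right) - 20\right) = - 96 \left(\frac{7}{13} - 20\right) = \left(-96\right) \left(- \frac{253}{13}\right) = \frac{24288}{13}$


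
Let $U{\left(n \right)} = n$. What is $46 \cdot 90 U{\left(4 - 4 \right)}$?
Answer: $0$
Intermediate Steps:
$46 \cdot 90 U{\left(4 - 4 \right)} = 46 \cdot 90 \left(4 - 4\right) = 4140 \left(4 - 4\right) = 4140 \cdot 0 = 0$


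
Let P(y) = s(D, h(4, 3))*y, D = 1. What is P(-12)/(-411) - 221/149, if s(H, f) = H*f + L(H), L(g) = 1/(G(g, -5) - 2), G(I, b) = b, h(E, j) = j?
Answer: -200019/142891 ≈ -1.3998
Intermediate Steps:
L(g) = -1/7 (L(g) = 1/(-5 - 2) = 1/(-7) = -1/7)
s(H, f) = -1/7 + H*f (s(H, f) = H*f - 1/7 = -1/7 + H*f)
P(y) = 20*y/7 (P(y) = (-1/7 + 1*3)*y = (-1/7 + 3)*y = 20*y/7)
P(-12)/(-411) - 221/149 = ((20/7)*(-12))/(-411) - 221/149 = -240/7*(-1/411) - 221*1/149 = 80/959 - 221/149 = -200019/142891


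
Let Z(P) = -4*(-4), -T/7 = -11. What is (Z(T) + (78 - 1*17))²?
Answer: 5929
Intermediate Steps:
T = 77 (T = -7*(-11) = 77)
Z(P) = 16
(Z(T) + (78 - 1*17))² = (16 + (78 - 1*17))² = (16 + (78 - 17))² = (16 + 61)² = 77² = 5929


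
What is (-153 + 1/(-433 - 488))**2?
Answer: 19856755396/848241 ≈ 23409.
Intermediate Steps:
(-153 + 1/(-433 - 488))**2 = (-153 + 1/(-921))**2 = (-153 - 1/921)**2 = (-140914/921)**2 = 19856755396/848241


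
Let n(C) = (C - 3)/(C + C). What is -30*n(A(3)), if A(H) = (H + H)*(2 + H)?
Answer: -27/2 ≈ -13.500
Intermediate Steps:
A(H) = 2*H*(2 + H) (A(H) = (2*H)*(2 + H) = 2*H*(2 + H))
n(C) = (-3 + C)/(2*C) (n(C) = (-3 + C)/((2*C)) = (-3 + C)*(1/(2*C)) = (-3 + C)/(2*C))
-30*n(A(3)) = -15*(-3 + 2*3*(2 + 3))/(2*3*(2 + 3)) = -15*(-3 + 2*3*5)/(2*3*5) = -15*(-3 + 30)/30 = -15*27/30 = -30*9/20 = -27/2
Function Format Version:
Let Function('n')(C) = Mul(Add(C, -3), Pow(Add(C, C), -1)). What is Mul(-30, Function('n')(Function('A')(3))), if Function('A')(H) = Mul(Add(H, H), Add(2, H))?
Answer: Rational(-27, 2) ≈ -13.500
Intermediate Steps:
Function('A')(H) = Mul(2, H, Add(2, H)) (Function('A')(H) = Mul(Mul(2, H), Add(2, H)) = Mul(2, H, Add(2, H)))
Function('n')(C) = Mul(Rational(1, 2), Pow(C, -1), Add(-3, C)) (Function('n')(C) = Mul(Add(-3, C), Pow(Mul(2, C), -1)) = Mul(Add(-3, C), Mul(Rational(1, 2), Pow(C, -1))) = Mul(Rational(1, 2), Pow(C, -1), Add(-3, C)))
Mul(-30, Function('n')(Function('A')(3))) = Mul(-30, Mul(Rational(1, 2), Pow(Mul(2, 3, Add(2, 3)), -1), Add(-3, Mul(2, 3, Add(2, 3))))) = Mul(-30, Mul(Rational(1, 2), Pow(Mul(2, 3, 5), -1), Add(-3, Mul(2, 3, 5)))) = Mul(-30, Mul(Rational(1, 2), Pow(30, -1), Add(-3, 30))) = Mul(-30, Mul(Rational(1, 2), Rational(1, 30), 27)) = Mul(-30, Rational(9, 20)) = Rational(-27, 2)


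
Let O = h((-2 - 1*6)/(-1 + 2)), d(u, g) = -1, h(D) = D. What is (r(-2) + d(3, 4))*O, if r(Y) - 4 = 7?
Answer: -80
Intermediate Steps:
r(Y) = 11 (r(Y) = 4 + 7 = 11)
O = -8 (O = (-2 - 1*6)/(-1 + 2) = (-2 - 6)/1 = -8*1 = -8)
(r(-2) + d(3, 4))*O = (11 - 1)*(-8) = 10*(-8) = -80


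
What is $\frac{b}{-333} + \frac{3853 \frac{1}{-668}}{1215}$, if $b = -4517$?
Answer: $\frac{407200499}{30029940} \approx 13.56$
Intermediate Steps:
$\frac{b}{-333} + \frac{3853 \frac{1}{-668}}{1215} = - \frac{4517}{-333} + \frac{3853 \frac{1}{-668}}{1215} = \left(-4517\right) \left(- \frac{1}{333}\right) + 3853 \left(- \frac{1}{668}\right) \frac{1}{1215} = \frac{4517}{333} - \frac{3853}{811620} = \frac{407200499}{30029940}$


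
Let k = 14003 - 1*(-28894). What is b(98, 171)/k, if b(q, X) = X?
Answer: 57/14299 ≈ 0.0039863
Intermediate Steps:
k = 42897 (k = 14003 + 28894 = 42897)
b(98, 171)/k = 171/42897 = 171*(1/42897) = 57/14299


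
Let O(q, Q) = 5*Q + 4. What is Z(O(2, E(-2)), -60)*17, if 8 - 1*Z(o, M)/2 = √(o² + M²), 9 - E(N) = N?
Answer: 272 - 34*√7081 ≈ -2589.1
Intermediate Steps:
E(N) = 9 - N
O(q, Q) = 4 + 5*Q
Z(o, M) = 16 - 2*√(M² + o²) (Z(o, M) = 16 - 2*√(o² + M²) = 16 - 2*√(M² + o²))
Z(O(2, E(-2)), -60)*17 = (16 - 2*√((-60)² + (4 + 5*(9 - 1*(-2)))²))*17 = (16 - 2*√(3600 + (4 + 5*(9 + 2))²))*17 = (16 - 2*√(3600 + (4 + 5*11)²))*17 = (16 - 2*√(3600 + (4 + 55)²))*17 = (16 - 2*√(3600 + 59²))*17 = (16 - 2*√(3600 + 3481))*17 = (16 - 2*√7081)*17 = 272 - 34*√7081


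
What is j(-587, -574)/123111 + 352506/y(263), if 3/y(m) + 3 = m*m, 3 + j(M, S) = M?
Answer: 1000540742745262/123111 ≈ 8.1271e+9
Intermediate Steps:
j(M, S) = -3 + M
y(m) = 3/(-3 + m²) (y(m) = 3/(-3 + m*m) = 3/(-3 + m²))
j(-587, -574)/123111 + 352506/y(263) = (-3 - 587)/123111 + 352506/((3/(-3 + 263²))) = -590*1/123111 + 352506/((3/(-3 + 69169))) = -590/123111 + 352506/((3/69166)) = -590/123111 + 352506/((3*(1/69166))) = -590/123111 + 352506/(3/69166) = -590/123111 + 352506*(69166/3) = -590/123111 + 8127143332 = 1000540742745262/123111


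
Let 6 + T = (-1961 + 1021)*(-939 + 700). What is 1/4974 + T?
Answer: 1117428997/4974 ≈ 2.2465e+5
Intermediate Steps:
T = 224654 (T = -6 + (-1961 + 1021)*(-939 + 700) = -6 - 940*(-239) = -6 + 224660 = 224654)
1/4974 + T = 1/4974 + 224654 = 1117428997/4974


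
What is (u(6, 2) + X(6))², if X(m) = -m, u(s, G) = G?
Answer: 16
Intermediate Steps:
(u(6, 2) + X(6))² = (2 - 1*6)² = (2 - 6)² = (-4)² = 16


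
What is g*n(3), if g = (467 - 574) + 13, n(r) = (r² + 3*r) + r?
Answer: -1974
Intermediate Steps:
n(r) = r² + 4*r
g = -94 (g = -107 + 13 = -94)
g*n(3) = -282*(4 + 3) = -282*7 = -94*21 = -1974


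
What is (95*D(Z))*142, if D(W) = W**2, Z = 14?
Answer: 2644040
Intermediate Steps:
(95*D(Z))*142 = (95*14**2)*142 = (95*196)*142 = 18620*142 = 2644040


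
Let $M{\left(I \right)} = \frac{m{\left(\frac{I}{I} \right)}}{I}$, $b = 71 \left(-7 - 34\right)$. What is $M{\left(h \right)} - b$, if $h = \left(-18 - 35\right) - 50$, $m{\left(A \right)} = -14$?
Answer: $\frac{299847}{103} \approx 2911.1$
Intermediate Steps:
$b = -2911$ ($b = 71 \left(-41\right) = -2911$)
$h = -103$ ($h = -53 - 50 = -103$)
$M{\left(I \right)} = - \frac{14}{I}$
$M{\left(h \right)} - b = - \frac{14}{-103} - -2911 = \left(-14\right) \left(- \frac{1}{103}\right) + 2911 = \frac{14}{103} + 2911 = \frac{299847}{103}$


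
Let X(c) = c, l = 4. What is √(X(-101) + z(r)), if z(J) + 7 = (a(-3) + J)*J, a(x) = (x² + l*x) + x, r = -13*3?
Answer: 3*√183 ≈ 40.583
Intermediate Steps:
r = -39
a(x) = x² + 5*x (a(x) = (x² + 4*x) + x = x² + 5*x)
z(J) = -7 + J*(-6 + J) (z(J) = -7 + (-3*(5 - 3) + J)*J = -7 + (-3*2 + J)*J = -7 + (-6 + J)*J = -7 + J*(-6 + J))
√(X(-101) + z(r)) = √(-101 + (-7 + (-39)² - 6*(-39))) = √(-101 + (-7 + 1521 + 234)) = √(-101 + 1748) = √1647 = 3*√183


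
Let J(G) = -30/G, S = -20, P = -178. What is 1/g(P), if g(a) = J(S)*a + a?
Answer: -1/445 ≈ -0.0022472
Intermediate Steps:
g(a) = 5*a/2 (g(a) = (-30/(-20))*a + a = (-30*(-1/20))*a + a = 3*a/2 + a = 5*a/2)
1/g(P) = 1/((5/2)*(-178)) = 1/(-445) = -1/445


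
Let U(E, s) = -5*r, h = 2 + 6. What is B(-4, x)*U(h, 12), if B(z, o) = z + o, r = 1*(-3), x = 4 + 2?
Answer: 30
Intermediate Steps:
x = 6
r = -3
h = 8
U(E, s) = 15 (U(E, s) = -5*(-3) = 15)
B(z, o) = o + z
B(-4, x)*U(h, 12) = (6 - 4)*15 = 2*15 = 30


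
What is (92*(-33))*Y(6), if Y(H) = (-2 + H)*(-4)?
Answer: 48576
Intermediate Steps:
Y(H) = 8 - 4*H
(92*(-33))*Y(6) = (92*(-33))*(8 - 4*6) = -3036*(8 - 24) = -3036*(-16) = 48576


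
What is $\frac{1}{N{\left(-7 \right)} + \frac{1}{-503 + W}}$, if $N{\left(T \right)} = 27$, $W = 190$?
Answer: $\frac{313}{8450} \approx 0.037041$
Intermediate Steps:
$\frac{1}{N{\left(-7 \right)} + \frac{1}{-503 + W}} = \frac{1}{27 + \frac{1}{-503 + 190}} = \frac{1}{27 + \frac{1}{-313}} = \frac{1}{27 - \frac{1}{313}} = \frac{1}{\frac{8450}{313}} = \frac{313}{8450}$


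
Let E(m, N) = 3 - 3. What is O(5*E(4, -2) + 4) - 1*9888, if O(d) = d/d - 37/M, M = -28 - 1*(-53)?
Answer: -247212/25 ≈ -9888.5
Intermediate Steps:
E(m, N) = 0
M = 25 (M = -28 + 53 = 25)
O(d) = -12/25 (O(d) = d/d - 37/25 = 1 - 37*1/25 = 1 - 37/25 = -12/25)
O(5*E(4, -2) + 4) - 1*9888 = -12/25 - 1*9888 = -12/25 - 9888 = -247212/25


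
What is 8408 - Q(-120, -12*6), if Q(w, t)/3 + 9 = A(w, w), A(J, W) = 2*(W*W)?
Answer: -77965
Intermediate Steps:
A(J, W) = 2*W²
Q(w, t) = -27 + 6*w² (Q(w, t) = -27 + 3*(2*w²) = -27 + 6*w²)
8408 - Q(-120, -12*6) = 8408 - (-27 + 6*(-120)²) = 8408 - (-27 + 6*14400) = 8408 - (-27 + 86400) = 8408 - 1*86373 = 8408 - 86373 = -77965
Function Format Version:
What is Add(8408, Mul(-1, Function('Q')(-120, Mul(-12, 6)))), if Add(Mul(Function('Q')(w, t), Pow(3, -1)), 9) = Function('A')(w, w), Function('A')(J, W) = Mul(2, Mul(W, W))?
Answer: -77965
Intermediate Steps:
Function('A')(J, W) = Mul(2, Pow(W, 2))
Function('Q')(w, t) = Add(-27, Mul(6, Pow(w, 2))) (Function('Q')(w, t) = Add(-27, Mul(3, Mul(2, Pow(w, 2)))) = Add(-27, Mul(6, Pow(w, 2))))
Add(8408, Mul(-1, Function('Q')(-120, Mul(-12, 6)))) = Add(8408, Mul(-1, Add(-27, Mul(6, Pow(-120, 2))))) = Add(8408, Mul(-1, Add(-27, Mul(6, 14400)))) = Add(8408, Mul(-1, Add(-27, 86400))) = Add(8408, Mul(-1, 86373)) = Add(8408, -86373) = -77965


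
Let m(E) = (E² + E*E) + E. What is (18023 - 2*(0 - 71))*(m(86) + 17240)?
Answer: 583423470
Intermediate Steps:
m(E) = E + 2*E² (m(E) = (E² + E²) + E = 2*E² + E = E + 2*E²)
(18023 - 2*(0 - 71))*(m(86) + 17240) = (18023 - 2*(0 - 71))*(86*(1 + 2*86) + 17240) = (18023 - 2*(-71))*(86*(1 + 172) + 17240) = (18023 + 142)*(86*173 + 17240) = 18165*(14878 + 17240) = 18165*32118 = 583423470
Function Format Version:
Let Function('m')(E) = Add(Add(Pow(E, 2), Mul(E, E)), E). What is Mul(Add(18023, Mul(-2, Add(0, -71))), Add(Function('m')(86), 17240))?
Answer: 583423470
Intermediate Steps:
Function('m')(E) = Add(E, Mul(2, Pow(E, 2))) (Function('m')(E) = Add(Add(Pow(E, 2), Pow(E, 2)), E) = Add(Mul(2, Pow(E, 2)), E) = Add(E, Mul(2, Pow(E, 2))))
Mul(Add(18023, Mul(-2, Add(0, -71))), Add(Function('m')(86), 17240)) = Mul(Add(18023, Mul(-2, Add(0, -71))), Add(Mul(86, Add(1, Mul(2, 86))), 17240)) = Mul(Add(18023, Mul(-2, -71)), Add(Mul(86, Add(1, 172)), 17240)) = Mul(Add(18023, 142), Add(Mul(86, 173), 17240)) = Mul(18165, Add(14878, 17240)) = Mul(18165, 32118) = 583423470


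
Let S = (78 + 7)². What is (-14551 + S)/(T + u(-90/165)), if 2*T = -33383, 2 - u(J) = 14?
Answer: 1332/3037 ≈ 0.43859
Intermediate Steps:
S = 7225 (S = 85² = 7225)
u(J) = -12 (u(J) = 2 - 1*14 = 2 - 14 = -12)
T = -33383/2 (T = (½)*(-33383) = -33383/2 ≈ -16692.)
(-14551 + S)/(T + u(-90/165)) = (-14551 + 7225)/(-33383/2 - 12) = -7326/(-33407/2) = -7326*(-2/33407) = 1332/3037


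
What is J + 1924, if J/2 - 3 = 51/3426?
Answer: 1102047/571 ≈ 1930.0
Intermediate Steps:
J = 3443/571 (J = 6 + 2*(51/3426) = 6 + 2*(51*(1/3426)) = 6 + 2*(17/1142) = 6 + 17/571 = 3443/571 ≈ 6.0298)
J + 1924 = 3443/571 + 1924 = 1102047/571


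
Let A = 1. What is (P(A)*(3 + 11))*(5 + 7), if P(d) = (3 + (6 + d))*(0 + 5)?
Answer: 8400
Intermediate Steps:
P(d) = 45 + 5*d (P(d) = (9 + d)*5 = 45 + 5*d)
(P(A)*(3 + 11))*(5 + 7) = ((45 + 5*1)*(3 + 11))*(5 + 7) = ((45 + 5)*14)*12 = (50*14)*12 = 700*12 = 8400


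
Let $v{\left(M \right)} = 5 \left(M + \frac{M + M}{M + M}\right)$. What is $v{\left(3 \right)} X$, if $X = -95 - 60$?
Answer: $-3100$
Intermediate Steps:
$X = -155$
$v{\left(M \right)} = 5 + 5 M$ ($v{\left(M \right)} = 5 \left(M + \frac{2 M}{2 M}\right) = 5 \left(M + 2 M \frac{1}{2 M}\right) = 5 \left(M + 1\right) = 5 \left(1 + M\right) = 5 + 5 M$)
$v{\left(3 \right)} X = \left(5 + 5 \cdot 3\right) \left(-155\right) = \left(5 + 15\right) \left(-155\right) = 20 \left(-155\right) = -3100$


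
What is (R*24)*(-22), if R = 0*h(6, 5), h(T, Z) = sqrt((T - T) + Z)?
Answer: 0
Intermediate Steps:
h(T, Z) = sqrt(Z) (h(T, Z) = sqrt(0 + Z) = sqrt(Z))
R = 0 (R = 0*sqrt(5) = 0)
(R*24)*(-22) = (0*24)*(-22) = 0*(-22) = 0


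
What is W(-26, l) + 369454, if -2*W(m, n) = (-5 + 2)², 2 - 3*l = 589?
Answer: 738899/2 ≈ 3.6945e+5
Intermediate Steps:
l = -587/3 (l = ⅔ - ⅓*589 = ⅔ - 589/3 = -587/3 ≈ -195.67)
W(m, n) = -9/2 (W(m, n) = -(-5 + 2)²/2 = -½*(-3)² = -½*9 = -9/2)
W(-26, l) + 369454 = -9/2 + 369454 = 738899/2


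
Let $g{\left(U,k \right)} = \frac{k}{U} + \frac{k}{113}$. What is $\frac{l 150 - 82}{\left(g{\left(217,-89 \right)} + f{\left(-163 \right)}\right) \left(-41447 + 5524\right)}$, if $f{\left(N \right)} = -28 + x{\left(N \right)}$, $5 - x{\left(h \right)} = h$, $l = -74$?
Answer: $\frac{137096911}{61133222555} \approx 0.0022426$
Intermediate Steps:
$x{\left(h \right)} = 5 - h$
$g{\left(U,k \right)} = \frac{k}{113} + \frac{k}{U}$ ($g{\left(U,k \right)} = \frac{k}{U} + k \frac{1}{113} = \frac{k}{U} + \frac{k}{113} = \frac{k}{113} + \frac{k}{U}$)
$f{\left(N \right)} = -23 - N$ ($f{\left(N \right)} = -28 - \left(-5 + N\right) = -23 - N$)
$\frac{l 150 - 82}{\left(g{\left(217,-89 \right)} + f{\left(-163 \right)}\right) \left(-41447 + 5524\right)} = \frac{\left(-74\right) 150 - 82}{\left(\left(\frac{1}{113} \left(-89\right) - \frac{89}{217}\right) - -140\right) \left(-41447 + 5524\right)} = \frac{-11100 - 82}{\left(\left(- \frac{89}{113} - \frac{89}{217}\right) + \left(-23 + 163\right)\right) \left(-35923\right)} = - \frac{11182}{\left(\left(- \frac{89}{113} - \frac{89}{217}\right) + 140\right) \left(-35923\right)} = - \frac{11182}{\left(- \frac{29370}{24521} + 140\right) \left(-35923\right)} = - \frac{11182}{\frac{3403570}{24521} \left(-35923\right)} = - \frac{11182}{- \frac{122266445110}{24521}} = \left(-11182\right) \left(- \frac{24521}{122266445110}\right) = \frac{137096911}{61133222555}$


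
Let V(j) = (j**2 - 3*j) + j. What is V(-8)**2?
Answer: 6400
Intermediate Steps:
V(j) = j**2 - 2*j
V(-8)**2 = (-8*(-2 - 8))**2 = (-8*(-10))**2 = 80**2 = 6400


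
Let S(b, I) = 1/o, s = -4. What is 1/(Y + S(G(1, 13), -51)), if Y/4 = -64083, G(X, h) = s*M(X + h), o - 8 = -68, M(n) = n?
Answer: -60/15379921 ≈ -3.9012e-6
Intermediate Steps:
o = -60 (o = 8 - 68 = -60)
G(X, h) = -4*X - 4*h (G(X, h) = -4*(X + h) = -4*X - 4*h)
S(b, I) = -1/60 (S(b, I) = 1/(-60) = -1/60)
Y = -256332 (Y = 4*(-64083) = -256332)
1/(Y + S(G(1, 13), -51)) = 1/(-256332 - 1/60) = 1/(-15379921/60) = -60/15379921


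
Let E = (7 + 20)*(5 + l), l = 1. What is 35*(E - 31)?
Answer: 4585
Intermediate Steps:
E = 162 (E = (7 + 20)*(5 + 1) = 27*6 = 162)
35*(E - 31) = 35*(162 - 31) = 35*131 = 4585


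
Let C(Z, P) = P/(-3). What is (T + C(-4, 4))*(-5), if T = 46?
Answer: -670/3 ≈ -223.33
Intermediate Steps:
C(Z, P) = -P/3 (C(Z, P) = P*(-1/3) = -P/3)
(T + C(-4, 4))*(-5) = (46 - 1/3*4)*(-5) = (46 - 4/3)*(-5) = (134/3)*(-5) = -670/3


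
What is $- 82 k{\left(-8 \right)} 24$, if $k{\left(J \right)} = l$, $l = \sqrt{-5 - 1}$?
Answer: $- 1968 i \sqrt{6} \approx - 4820.6 i$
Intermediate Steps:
$l = i \sqrt{6}$ ($l = \sqrt{-6} = i \sqrt{6} \approx 2.4495 i$)
$k{\left(J \right)} = i \sqrt{6}$
$- 82 k{\left(-8 \right)} 24 = - 82 i \sqrt{6} \cdot 24 = - 1968 i \sqrt{6}$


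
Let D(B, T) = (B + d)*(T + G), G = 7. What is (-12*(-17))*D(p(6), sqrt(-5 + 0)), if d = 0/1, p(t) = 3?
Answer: 4284 + 612*I*sqrt(5) ≈ 4284.0 + 1368.5*I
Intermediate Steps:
d = 0 (d = 0*1 = 0)
D(B, T) = B*(7 + T) (D(B, T) = (B + 0)*(T + 7) = B*(7 + T))
(-12*(-17))*D(p(6), sqrt(-5 + 0)) = (-12*(-17))*(3*(7 + sqrt(-5 + 0))) = 204*(3*(7 + sqrt(-5))) = 204*(3*(7 + I*sqrt(5))) = 204*(21 + 3*I*sqrt(5)) = 4284 + 612*I*sqrt(5)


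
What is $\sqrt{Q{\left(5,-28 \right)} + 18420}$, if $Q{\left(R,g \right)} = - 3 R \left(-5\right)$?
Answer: $3 \sqrt{2055} \approx 136.0$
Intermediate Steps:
$Q{\left(R,g \right)} = 15 R$
$\sqrt{Q{\left(5,-28 \right)} + 18420} = \sqrt{15 \cdot 5 + 18420} = \sqrt{75 + 18420} = \sqrt{18495} = 3 \sqrt{2055}$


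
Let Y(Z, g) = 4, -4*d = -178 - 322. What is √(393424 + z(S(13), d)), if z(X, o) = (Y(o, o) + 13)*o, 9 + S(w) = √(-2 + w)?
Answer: 11*√3269 ≈ 628.93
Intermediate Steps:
d = 125 (d = -(-178 - 322)/4 = -¼*(-500) = 125)
S(w) = -9 + √(-2 + w)
z(X, o) = 17*o (z(X, o) = (4 + 13)*o = 17*o)
√(393424 + z(S(13), d)) = √(393424 + 17*125) = √(393424 + 2125) = √395549 = 11*√3269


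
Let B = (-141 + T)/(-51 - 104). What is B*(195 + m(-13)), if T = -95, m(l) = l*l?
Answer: 85904/155 ≈ 554.22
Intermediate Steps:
m(l) = l²
B = 236/155 (B = (-141 - 95)/(-51 - 104) = -236/(-155) = -236*(-1/155) = 236/155 ≈ 1.5226)
B*(195 + m(-13)) = 236*(195 + (-13)²)/155 = 236*(195 + 169)/155 = (236/155)*364 = 85904/155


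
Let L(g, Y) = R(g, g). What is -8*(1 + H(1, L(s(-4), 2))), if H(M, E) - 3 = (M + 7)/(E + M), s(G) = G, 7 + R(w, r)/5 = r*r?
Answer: -768/23 ≈ -33.391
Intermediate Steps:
R(w, r) = -35 + 5*r² (R(w, r) = -35 + 5*(r*r) = -35 + 5*r²)
L(g, Y) = -35 + 5*g²
H(M, E) = 3 + (7 + M)/(E + M) (H(M, E) = 3 + (M + 7)/(E + M) = 3 + (7 + M)/(E + M))
-8*(1 + H(1, L(s(-4), 2))) = -8*(1 + (7 + 3*(-35 + 5*(-4)²) + 4*1)/((-35 + 5*(-4)²) + 1)) = -8*(1 + (7 + 3*(-35 + 5*16) + 4)/((-35 + 5*16) + 1)) = -8*(1 + (7 + 3*(-35 + 80) + 4)/((-35 + 80) + 1)) = -8*(1 + (7 + 3*45 + 4)/(45 + 1)) = -8*(1 + (7 + 135 + 4)/46) = -8*(1 + (1/46)*146) = -8*(1 + 73/23) = -8*96/23 = -768/23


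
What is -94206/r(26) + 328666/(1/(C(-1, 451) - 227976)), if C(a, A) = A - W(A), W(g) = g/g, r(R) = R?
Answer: -972140831211/13 ≈ -7.4780e+10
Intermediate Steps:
W(g) = 1
C(a, A) = -1 + A (C(a, A) = A - 1*1 = A - 1 = -1 + A)
-94206/r(26) + 328666/(1/(C(-1, 451) - 227976)) = -94206/26 + 328666/(1/((-1 + 451) - 227976)) = -94206*1/26 + 328666/(1/(450 - 227976)) = -47103/13 + 328666/(1/(-227526)) = -47103/13 + 328666/(-1/227526) = -47103/13 + 328666*(-227526) = -47103/13 - 74780060316 = -972140831211/13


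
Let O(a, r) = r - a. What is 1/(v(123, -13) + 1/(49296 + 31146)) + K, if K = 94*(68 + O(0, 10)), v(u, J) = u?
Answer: 72545579286/9894367 ≈ 7332.0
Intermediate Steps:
K = 7332 (K = 94*(68 + (10 - 1*0)) = 94*(68 + (10 + 0)) = 94*(68 + 10) = 94*78 = 7332)
1/(v(123, -13) + 1/(49296 + 31146)) + K = 1/(123 + 1/(49296 + 31146)) + 7332 = 1/(123 + 1/80442) + 7332 = 1/(9894367/80442) + 7332 = 80442/9894367 + 7332 = 72545579286/9894367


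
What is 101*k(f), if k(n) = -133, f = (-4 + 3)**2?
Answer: -13433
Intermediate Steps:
f = 1 (f = (-1)**2 = 1)
101*k(f) = 101*(-133) = -13433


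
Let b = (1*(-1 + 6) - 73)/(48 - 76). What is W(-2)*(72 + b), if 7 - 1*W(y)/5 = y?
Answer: 23445/7 ≈ 3349.3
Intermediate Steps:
W(y) = 35 - 5*y
b = 17/7 (b = (1*5 - 73)/(-28) = (5 - 73)*(-1/28) = -68*(-1/28) = 17/7 ≈ 2.4286)
W(-2)*(72 + b) = (35 - 5*(-2))*(72 + 17/7) = (35 + 10)*(521/7) = 45*(521/7) = 23445/7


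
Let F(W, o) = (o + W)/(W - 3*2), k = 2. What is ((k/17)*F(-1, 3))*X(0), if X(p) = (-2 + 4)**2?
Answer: -16/119 ≈ -0.13445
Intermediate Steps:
F(W, o) = (W + o)/(-6 + W) (F(W, o) = (W + o)/(W - 6) = (W + o)/(-6 + W))
X(p) = 4 (X(p) = 2**2 = 4)
((k/17)*F(-1, 3))*X(0) = ((2/17)*((-1 + 3)/(-6 - 1)))*4 = ((2*(1/17))*(2/(-7)))*4 = (2*(-1/7*2)/17)*4 = ((2/17)*(-2/7))*4 = -4/119*4 = -16/119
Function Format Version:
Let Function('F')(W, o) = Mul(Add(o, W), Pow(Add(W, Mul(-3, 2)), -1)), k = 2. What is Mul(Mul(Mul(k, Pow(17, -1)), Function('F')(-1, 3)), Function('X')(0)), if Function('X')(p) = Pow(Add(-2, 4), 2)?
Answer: Rational(-16, 119) ≈ -0.13445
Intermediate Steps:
Function('F')(W, o) = Mul(Pow(Add(-6, W), -1), Add(W, o)) (Function('F')(W, o) = Mul(Add(W, o), Pow(Add(W, -6), -1)) = Mul(Add(W, o), Pow(Add(-6, W), -1)) = Mul(Pow(Add(-6, W), -1), Add(W, o)))
Function('X')(p) = 4 (Function('X')(p) = Pow(2, 2) = 4)
Mul(Mul(Mul(k, Pow(17, -1)), Function('F')(-1, 3)), Function('X')(0)) = Mul(Mul(Mul(2, Pow(17, -1)), Mul(Pow(Add(-6, -1), -1), Add(-1, 3))), 4) = Mul(Mul(Mul(2, Rational(1, 17)), Mul(Pow(-7, -1), 2)), 4) = Mul(Mul(Rational(2, 17), Mul(Rational(-1, 7), 2)), 4) = Mul(Mul(Rational(2, 17), Rational(-2, 7)), 4) = Mul(Rational(-4, 119), 4) = Rational(-16, 119)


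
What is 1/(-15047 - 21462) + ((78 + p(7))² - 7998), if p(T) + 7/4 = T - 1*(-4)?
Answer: -225151019/584144 ≈ -385.44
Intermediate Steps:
p(T) = 9/4 + T (p(T) = -7/4 + (T - 1*(-4)) = -7/4 + (T + 4) = -7/4 + (4 + T) = 9/4 + T)
1/(-15047 - 21462) + ((78 + p(7))² - 7998) = 1/(-15047 - 21462) + ((78 + (9/4 + 7))² - 7998) = 1/(-36509) + ((78 + 37/4)² - 7998) = -1/36509 + ((349/4)² - 7998) = -1/36509 + (121801/16 - 7998) = -1/36509 - 6167/16 = -225151019/584144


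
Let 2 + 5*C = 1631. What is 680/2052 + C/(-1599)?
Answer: 174491/1367145 ≈ 0.12763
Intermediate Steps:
C = 1629/5 (C = -⅖ + (⅕)*1631 = -⅖ + 1631/5 = 1629/5 ≈ 325.80)
680/2052 + C/(-1599) = 680/2052 + (1629/5)/(-1599) = 680*(1/2052) + (1629/5)*(-1/1599) = 170/513 - 543/2665 = 174491/1367145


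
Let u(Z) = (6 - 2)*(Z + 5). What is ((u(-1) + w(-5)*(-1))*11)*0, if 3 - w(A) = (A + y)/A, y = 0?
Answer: 0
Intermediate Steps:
u(Z) = 20 + 4*Z (u(Z) = 4*(5 + Z) = 20 + 4*Z)
w(A) = 2 (w(A) = 3 - (A + 0)/A = 3 - A/A = 3 - 1*1 = 3 - 1 = 2)
((u(-1) + w(-5)*(-1))*11)*0 = (((20 + 4*(-1)) + 2*(-1))*11)*0 = (((20 - 4) - 2)*11)*0 = ((16 - 2)*11)*0 = (14*11)*0 = 154*0 = 0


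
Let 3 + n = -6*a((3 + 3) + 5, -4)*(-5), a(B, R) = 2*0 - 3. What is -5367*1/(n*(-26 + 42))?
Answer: 1789/496 ≈ 3.6069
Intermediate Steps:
a(B, R) = -3 (a(B, R) = 0 - 3 = -3)
n = -93 (n = -3 - 6*(-3)*(-5) = -3 - (-18)*(-5) = -3 - 1*90 = -3 - 90 = -93)
-5367*1/(n*(-26 + 42)) = -5367*(-1/(93*(-26 + 42))) = -5367/((-93*16)) = -5367/(-1488) = -5367*(-1/1488) = 1789/496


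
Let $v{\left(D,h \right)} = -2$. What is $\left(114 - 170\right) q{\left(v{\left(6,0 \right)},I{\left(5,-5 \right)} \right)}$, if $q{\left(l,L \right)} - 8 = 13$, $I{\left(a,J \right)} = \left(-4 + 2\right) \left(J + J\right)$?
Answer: $-1176$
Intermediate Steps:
$I{\left(a,J \right)} = - 4 J$ ($I{\left(a,J \right)} = - 2 \cdot 2 J = - 4 J$)
$q{\left(l,L \right)} = 21$ ($q{\left(l,L \right)} = 8 + 13 = 21$)
$\left(114 - 170\right) q{\left(v{\left(6,0 \right)},I{\left(5,-5 \right)} \right)} = \left(114 - 170\right) 21 = \left(-56\right) 21 = -1176$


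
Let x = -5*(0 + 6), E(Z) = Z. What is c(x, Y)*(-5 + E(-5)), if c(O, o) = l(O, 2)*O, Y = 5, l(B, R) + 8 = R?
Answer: -1800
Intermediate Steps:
l(B, R) = -8 + R
x = -30 (x = -5*6 = -30)
c(O, o) = -6*O (c(O, o) = (-8 + 2)*O = -6*O)
c(x, Y)*(-5 + E(-5)) = (-6*(-30))*(-5 - 5) = 180*(-10) = -1800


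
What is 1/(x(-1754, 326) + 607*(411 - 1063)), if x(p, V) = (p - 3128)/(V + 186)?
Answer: -256/101318025 ≈ -2.5267e-6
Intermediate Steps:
x(p, V) = (-3128 + p)/(186 + V)
1/(x(-1754, 326) + 607*(411 - 1063)) = 1/((-3128 - 1754)/(186 + 326) + 607*(411 - 1063)) = 1/(-4882/512 + 607*(-652)) = 1/((1/512)*(-4882) - 395764) = 1/(-2441/256 - 395764) = 1/(-101318025/256) = -256/101318025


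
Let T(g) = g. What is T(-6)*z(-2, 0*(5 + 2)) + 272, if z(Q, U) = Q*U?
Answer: 272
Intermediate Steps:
T(-6)*z(-2, 0*(5 + 2)) + 272 = -(-12)*0*(5 + 2) + 272 = -(-12)*0*7 + 272 = -(-12)*0 + 272 = -6*0 + 272 = 0 + 272 = 272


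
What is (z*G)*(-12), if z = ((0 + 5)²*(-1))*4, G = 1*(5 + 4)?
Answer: 10800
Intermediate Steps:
G = 9 (G = 1*9 = 9)
z = -100 (z = (5²*(-1))*4 = (25*(-1))*4 = -25*4 = -100)
(z*G)*(-12) = -100*9*(-12) = -900*(-12) = 10800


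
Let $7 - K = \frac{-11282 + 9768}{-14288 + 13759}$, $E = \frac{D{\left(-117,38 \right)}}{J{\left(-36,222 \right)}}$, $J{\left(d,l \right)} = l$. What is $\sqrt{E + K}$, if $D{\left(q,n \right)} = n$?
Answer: $\frac{\sqrt{28086330}}{2553} \approx 2.0759$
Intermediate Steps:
$E = \frac{19}{111}$ ($E = \frac{38}{222} = 38 \cdot \frac{1}{222} = \frac{19}{111} \approx 0.17117$)
$K = \frac{2189}{529}$ ($K = 7 - \frac{-11282 + 9768}{-14288 + 13759} = 7 - - \frac{1514}{-529} = 7 - \left(-1514\right) \left(- \frac{1}{529}\right) = 7 - \frac{1514}{529} = \frac{2189}{529} \approx 4.138$)
$\sqrt{E + K} = \sqrt{\frac{19}{111} + \frac{2189}{529}} = \sqrt{\frac{253030}{58719}} = \frac{\sqrt{28086330}}{2553}$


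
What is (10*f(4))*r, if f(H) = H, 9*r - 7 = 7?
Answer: 560/9 ≈ 62.222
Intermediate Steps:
r = 14/9 (r = 7/9 + (⅑)*7 = 7/9 + 7/9 = 14/9 ≈ 1.5556)
(10*f(4))*r = (10*4)*(14/9) = 40*(14/9) = 560/9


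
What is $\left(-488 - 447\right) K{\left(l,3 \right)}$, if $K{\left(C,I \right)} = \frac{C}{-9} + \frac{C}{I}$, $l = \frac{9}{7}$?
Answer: $- \frac{1870}{7} \approx -267.14$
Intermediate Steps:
$l = \frac{9}{7}$ ($l = 9 \cdot \frac{1}{7} = \frac{9}{7} \approx 1.2857$)
$K{\left(C,I \right)} = - \frac{C}{9} + \frac{C}{I}$ ($K{\left(C,I \right)} = C \left(- \frac{1}{9}\right) + \frac{C}{I} = - \frac{C}{9} + \frac{C}{I}$)
$\left(-488 - 447\right) K{\left(l,3 \right)} = \left(-488 - 447\right) \left(\left(- \frac{1}{9}\right) \frac{9}{7} + \frac{9}{7 \cdot 3}\right) = - 935 \left(- \frac{1}{7} + \frac{9}{7} \cdot \frac{1}{3}\right) = - 935 \left(- \frac{1}{7} + \frac{3}{7}\right) = \left(-935\right) \frac{2}{7} = - \frac{1870}{7}$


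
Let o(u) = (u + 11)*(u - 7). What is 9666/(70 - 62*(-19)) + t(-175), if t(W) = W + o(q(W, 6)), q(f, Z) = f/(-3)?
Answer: 6349555/1872 ≈ 3391.9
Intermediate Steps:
q(f, Z) = -f/3 (q(f, Z) = f*(-⅓) = -f/3)
o(u) = (-7 + u)*(11 + u) (o(u) = (11 + u)*(-7 + u) = (-7 + u)*(11 + u))
t(W) = -77 - W/3 + W²/9 (t(W) = W + (-77 + (-W/3)² + 4*(-W/3)) = W + (-77 + W²/9 - 4*W/3) = W + (-77 - 4*W/3 + W²/9) = -77 - W/3 + W²/9)
9666/(70 - 62*(-19)) + t(-175) = 9666/(70 - 62*(-19)) + (-77 - ⅓*(-175) + (⅑)*(-175)²) = 9666/(70 + 1178) + (-77 + 175/3 + (⅑)*30625) = 9666/1248 + (-77 + 175/3 + 30625/9) = 9666*(1/1248) + 30457/9 = 1611/208 + 30457/9 = 6349555/1872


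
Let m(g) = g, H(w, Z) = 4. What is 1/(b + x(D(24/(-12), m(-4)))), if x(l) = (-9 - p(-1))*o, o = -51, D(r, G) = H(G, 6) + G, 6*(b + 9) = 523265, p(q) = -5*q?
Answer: 6/527495 ≈ 1.1375e-5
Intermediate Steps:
b = 523211/6 (b = -9 + (⅙)*523265 = -9 + 523265/6 = 523211/6 ≈ 87202.)
D(r, G) = 4 + G
x(l) = 714 (x(l) = (-9 - (-5)*(-1))*(-51) = (-9 - 1*5)*(-51) = (-9 - 5)*(-51) = -14*(-51) = 714)
1/(b + x(D(24/(-12), m(-4)))) = 1/(523211/6 + 714) = 1/(527495/6) = 6/527495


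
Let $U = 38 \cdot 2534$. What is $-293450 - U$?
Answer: $-389742$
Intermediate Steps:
$U = 96292$
$-293450 - U = -293450 - 96292 = -389742$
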